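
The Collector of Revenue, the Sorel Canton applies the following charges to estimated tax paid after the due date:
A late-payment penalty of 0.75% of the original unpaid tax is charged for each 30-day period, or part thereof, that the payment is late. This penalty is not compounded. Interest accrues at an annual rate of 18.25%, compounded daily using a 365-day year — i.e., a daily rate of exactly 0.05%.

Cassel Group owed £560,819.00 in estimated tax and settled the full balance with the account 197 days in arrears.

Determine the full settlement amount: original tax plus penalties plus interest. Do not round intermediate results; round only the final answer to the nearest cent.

£648,299.61

Penalty periods: ⌈197/30⌉ = 7; penalty = 7 × 0.75% × £560,819.00 = £29,443.00…
Interest: £560,819.00 × ((1 + 0.0005)^197 − 1) = £560,819.00 × 0.10348724… = £58,037.6103…
Total = £560,819.00 + £29,442.9975 + £58,037.6103… = £648,299.61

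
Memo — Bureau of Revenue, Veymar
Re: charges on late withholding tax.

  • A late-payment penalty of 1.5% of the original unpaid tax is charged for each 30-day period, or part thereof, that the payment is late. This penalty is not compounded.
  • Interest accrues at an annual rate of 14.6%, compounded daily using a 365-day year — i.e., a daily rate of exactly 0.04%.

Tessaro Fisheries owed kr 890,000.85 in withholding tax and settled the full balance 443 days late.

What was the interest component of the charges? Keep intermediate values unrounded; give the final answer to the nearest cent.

kr 172,506.68

Interest: kr 890,000.85 × ((1 + 0.0004)^443 − 1) = kr 890,000.85 × 0.19382754… = kr 172,506.6794…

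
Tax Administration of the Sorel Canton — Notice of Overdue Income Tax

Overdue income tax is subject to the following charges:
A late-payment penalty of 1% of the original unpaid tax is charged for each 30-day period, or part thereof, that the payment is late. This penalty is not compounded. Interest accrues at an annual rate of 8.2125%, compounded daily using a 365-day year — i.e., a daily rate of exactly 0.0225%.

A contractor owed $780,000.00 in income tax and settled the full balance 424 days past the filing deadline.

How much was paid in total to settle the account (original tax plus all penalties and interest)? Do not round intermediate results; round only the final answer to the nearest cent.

$975,067.86

Penalty periods: ⌈424/30⌉ = 15; penalty = 15 × 1% × $780,000.00 = $117,000.00
Interest: $780,000.00 × ((1 + 0.000225)^424 − 1) = $780,000.00 × 0.10008700… = $78,067.8613…
Total = $780,000.00 + $117,000.0000 + $78,067.8613… = $975,067.86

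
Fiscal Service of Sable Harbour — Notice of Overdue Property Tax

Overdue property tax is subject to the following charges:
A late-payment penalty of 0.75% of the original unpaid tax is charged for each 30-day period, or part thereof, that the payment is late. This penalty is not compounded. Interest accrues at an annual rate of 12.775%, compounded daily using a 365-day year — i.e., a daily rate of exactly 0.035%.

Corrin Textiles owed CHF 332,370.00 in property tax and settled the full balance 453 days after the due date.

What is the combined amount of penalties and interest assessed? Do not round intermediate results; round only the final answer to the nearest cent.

CHF 96,978.26

Penalty periods: ⌈453/30⌉ = 16; penalty = 16 × 0.75% × CHF 332,370.00 = CHF 39,884.40
Interest: CHF 332,370.00 × ((1 + 0.00035)^453 − 1) = CHF 332,370.00 × 0.17177801… = CHF 57,093.8565…
Penalties + interest = CHF 39,884.4000 + CHF 57,093.8565… = CHF 96,978.26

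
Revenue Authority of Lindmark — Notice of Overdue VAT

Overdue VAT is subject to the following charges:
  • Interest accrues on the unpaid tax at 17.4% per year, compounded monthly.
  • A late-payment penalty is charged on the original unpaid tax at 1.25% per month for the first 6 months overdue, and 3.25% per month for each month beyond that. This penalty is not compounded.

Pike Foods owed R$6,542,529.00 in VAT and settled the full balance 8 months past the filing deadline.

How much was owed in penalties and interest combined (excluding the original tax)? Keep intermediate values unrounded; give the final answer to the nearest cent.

Penalty, months 1–6: 6 × 1.25% × R$6,542,529.00 = R$490,689.68…
Penalty, months 7–8: 2 × 3.25% × R$6,542,529.00 = R$425,264.39…
Interest (17.4%/yr ÷ 12 = 1.45%/month): R$6,542,529.00 × ((1 + 0.0145)^8 − 1) = R$798,586.6739…
Penalties + interest = R$915,954.0600 + R$798,586.6739… = R$1,714,540.73

R$1,714,540.73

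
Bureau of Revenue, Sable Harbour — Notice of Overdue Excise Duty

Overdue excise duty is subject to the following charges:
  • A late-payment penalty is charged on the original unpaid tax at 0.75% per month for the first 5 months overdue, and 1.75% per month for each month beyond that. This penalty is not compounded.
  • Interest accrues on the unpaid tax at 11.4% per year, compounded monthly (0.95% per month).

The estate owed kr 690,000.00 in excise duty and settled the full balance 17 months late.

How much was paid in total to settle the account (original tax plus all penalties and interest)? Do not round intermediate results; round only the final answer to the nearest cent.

Penalty, months 1–5: 5 × 0.75% × kr 690,000.00 = kr 25,875.00
Penalty, months 6–17: 12 × 1.75% × kr 690,000.00 = kr 144,900.00
Interest: kr 690,000.00 × ((1 + 0.0095)^17 − 1) = kr 690,000.00 × 0.1743769… = kr 120,320.0529…
Total = kr 690,000.00 + kr 170,775.0000 + kr 120,320.0529… = kr 981,095.05

kr 981,095.05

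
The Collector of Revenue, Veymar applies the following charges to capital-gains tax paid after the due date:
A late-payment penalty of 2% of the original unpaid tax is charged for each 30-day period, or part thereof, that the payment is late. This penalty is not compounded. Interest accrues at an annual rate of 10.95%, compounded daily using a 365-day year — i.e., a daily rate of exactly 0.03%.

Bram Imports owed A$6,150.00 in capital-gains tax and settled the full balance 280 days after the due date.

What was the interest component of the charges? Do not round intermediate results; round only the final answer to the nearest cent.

Interest: A$6,150.00 × ((1 + 0.0003)^280 − 1) = A$6,150.00 × 0.08761519… = A$538.8334…

A$538.83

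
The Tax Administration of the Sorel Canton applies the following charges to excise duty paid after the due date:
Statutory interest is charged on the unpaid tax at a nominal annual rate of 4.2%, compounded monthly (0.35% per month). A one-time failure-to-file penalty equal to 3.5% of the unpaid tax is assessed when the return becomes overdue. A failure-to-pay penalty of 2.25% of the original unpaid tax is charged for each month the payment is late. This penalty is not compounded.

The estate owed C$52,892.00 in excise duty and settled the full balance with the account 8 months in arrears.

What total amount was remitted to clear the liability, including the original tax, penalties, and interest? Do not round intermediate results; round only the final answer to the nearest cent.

C$65,763.03

Failure-to-file penalty: 3.5% × C$52,892.00 = C$1,851.22
Failure-to-pay penalty = 2.25% × C$52,892.00 × 8 mo = C$9,520.56
Interest: C$52,892.00 × ((1 + 0.0035)^8 − 1) = C$52,892.00 × 0.0283454… = C$1,499.2455…
Total = C$52,892.00 + C$11,371.7800 + C$1,499.2455… = C$65,763.03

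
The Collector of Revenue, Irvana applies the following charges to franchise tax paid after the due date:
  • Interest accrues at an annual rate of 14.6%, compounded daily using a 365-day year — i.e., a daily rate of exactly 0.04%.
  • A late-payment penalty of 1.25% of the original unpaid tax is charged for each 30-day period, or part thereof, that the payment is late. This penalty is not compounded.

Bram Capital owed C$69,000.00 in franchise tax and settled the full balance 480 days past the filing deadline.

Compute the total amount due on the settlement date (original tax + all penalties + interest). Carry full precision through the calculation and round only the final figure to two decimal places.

C$97,402.06

Penalty periods: ⌈480/30⌉ = 16; penalty = 16 × 1.25% × C$69,000.00 = C$13,800.00
Interest: C$69,000.00 × ((1 + 0.0004)^480 − 1) = C$69,000.00 × 0.21162400… = C$14,602.0561…
Total = C$69,000.00 + C$13,800.0000 + C$14,602.0561… = C$97,402.06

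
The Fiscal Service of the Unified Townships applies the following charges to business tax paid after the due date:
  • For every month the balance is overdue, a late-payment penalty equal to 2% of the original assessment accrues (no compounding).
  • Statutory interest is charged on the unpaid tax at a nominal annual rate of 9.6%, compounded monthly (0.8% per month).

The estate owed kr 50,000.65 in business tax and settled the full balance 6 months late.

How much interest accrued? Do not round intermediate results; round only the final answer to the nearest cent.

Interest: kr 50,000.65 × ((1 + 0.008)^6 − 1) = kr 50,000.65 × 0.0489703… = kr 2,448.5469…

kr 2,448.55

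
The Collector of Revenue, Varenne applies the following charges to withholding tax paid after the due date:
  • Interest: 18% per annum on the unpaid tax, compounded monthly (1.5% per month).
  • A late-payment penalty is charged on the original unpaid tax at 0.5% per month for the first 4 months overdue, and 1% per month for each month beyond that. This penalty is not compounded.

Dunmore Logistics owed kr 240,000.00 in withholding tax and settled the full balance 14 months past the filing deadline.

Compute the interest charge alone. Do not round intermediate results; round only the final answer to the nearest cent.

Interest: kr 240,000.00 × ((1 + 0.015)^14 − 1) = kr 240,000.00 × 0.2317557… = kr 55,621.3754…

kr 55,621.38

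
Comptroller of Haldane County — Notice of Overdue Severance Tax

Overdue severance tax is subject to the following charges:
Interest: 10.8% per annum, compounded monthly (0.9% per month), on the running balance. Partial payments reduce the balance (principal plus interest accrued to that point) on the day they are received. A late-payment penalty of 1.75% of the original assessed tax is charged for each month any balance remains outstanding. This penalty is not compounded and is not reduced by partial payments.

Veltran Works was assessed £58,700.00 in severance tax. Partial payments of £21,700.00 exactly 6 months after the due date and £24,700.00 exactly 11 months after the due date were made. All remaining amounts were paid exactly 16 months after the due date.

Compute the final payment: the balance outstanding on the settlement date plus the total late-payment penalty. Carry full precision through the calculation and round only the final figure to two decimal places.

£34,618.33

Balance at month 6: £58,700.0000 × (1 + 0.009)^6 = £61,941.9821…
After £21,700.00 payment: £61,941.9821… − £21,700.00 = £40,241.9821…
Balance at month 11: £40,241.9821… × (1 + 0.009)^5 = £42,085.7620…
After £24,700.00 payment: £42,085.7620… − £24,700.00 = £17,385.7620…
Balance at month 16: £17,385.7620… × (1 + 0.009)^5 = £18,182.3311…
Penalty: 16 × 1.75% × £58,700.00 = £16,436.00
Final settlement = outstanding balance + penalty = £18,182.3311… + £16,436.00 = £34,618.33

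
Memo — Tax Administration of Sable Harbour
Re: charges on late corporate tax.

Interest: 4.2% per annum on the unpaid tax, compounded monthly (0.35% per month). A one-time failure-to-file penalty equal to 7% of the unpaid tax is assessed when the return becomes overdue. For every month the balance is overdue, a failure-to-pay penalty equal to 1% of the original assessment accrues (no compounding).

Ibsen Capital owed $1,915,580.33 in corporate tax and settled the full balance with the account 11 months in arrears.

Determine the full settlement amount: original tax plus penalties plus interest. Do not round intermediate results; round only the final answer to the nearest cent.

Failure-to-file penalty: 7% × $1,915,580.33 = $134,090.62…
Failure-to-pay penalty: 11 × 1% × $1,915,580.33 = $210,713.84…
Interest: $1,915,580.33 × ((1 + 0.0035)^11 − 1) = $1,915,580.33 × 0.0391809… = $75,054.1118…
Total = $1,915,580.33 + $344,804.4594 + $75,054.1118… = $2,335,438.90

$2,335,438.90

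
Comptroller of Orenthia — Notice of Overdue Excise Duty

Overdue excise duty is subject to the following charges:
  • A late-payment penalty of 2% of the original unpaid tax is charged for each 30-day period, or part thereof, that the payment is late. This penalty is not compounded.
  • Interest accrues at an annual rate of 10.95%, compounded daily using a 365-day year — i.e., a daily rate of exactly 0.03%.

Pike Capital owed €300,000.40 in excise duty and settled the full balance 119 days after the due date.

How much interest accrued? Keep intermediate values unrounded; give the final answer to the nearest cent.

€10,901.82

Interest: €300,000.40 × ((1 + 0.0003)^119 − 1) = €300,000.40 × 0.03633935… = €10,901.8189…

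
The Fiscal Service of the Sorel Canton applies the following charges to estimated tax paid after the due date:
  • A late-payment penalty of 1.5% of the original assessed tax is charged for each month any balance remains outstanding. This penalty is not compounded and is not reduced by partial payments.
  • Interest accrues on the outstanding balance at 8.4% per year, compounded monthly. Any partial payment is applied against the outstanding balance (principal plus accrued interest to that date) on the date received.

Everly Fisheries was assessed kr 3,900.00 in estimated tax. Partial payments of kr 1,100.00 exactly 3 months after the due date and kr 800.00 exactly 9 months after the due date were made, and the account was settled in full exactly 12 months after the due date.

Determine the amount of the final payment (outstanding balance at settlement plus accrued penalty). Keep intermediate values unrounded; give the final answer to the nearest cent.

Monthly rate = 8.4% ÷ 12 = 0.7%
Balance at month 3: kr 3,900.0000 × (1 + 0.007)^3 = kr 3,982.4746…
After kr 1,100.00 payment: kr 3,982.4746… − kr 1,100.00 = kr 2,882.4746…
Balance at month 9: kr 2,882.4746… × (1 + 0.007)^6 = kr 3,005.6771…
After kr 800.00 payment: kr 3,005.6771… − kr 800.00 = kr 2,205.6771…
Balance at month 12: kr 2,205.6771… × (1 + 0.007)^3 = kr 2,252.3213…
Penalty: 12 × 1.5% × kr 3,900.00 = kr 702.00
Final settlement = outstanding balance + penalty = kr 2,252.3213… + kr 702.00 = kr 2,954.32

kr 2,954.32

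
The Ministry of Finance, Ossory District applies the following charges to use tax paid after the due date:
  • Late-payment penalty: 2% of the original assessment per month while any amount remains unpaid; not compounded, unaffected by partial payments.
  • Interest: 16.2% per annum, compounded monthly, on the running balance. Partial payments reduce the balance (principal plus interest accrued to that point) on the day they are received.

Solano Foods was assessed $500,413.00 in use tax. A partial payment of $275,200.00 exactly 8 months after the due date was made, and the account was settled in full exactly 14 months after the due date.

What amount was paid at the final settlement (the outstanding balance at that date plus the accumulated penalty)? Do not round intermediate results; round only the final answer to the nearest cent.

$445,613.97

Monthly rate = 16.2% ÷ 12 = 1.35%
Balance at month 8: $500,413.0000 × (1 + 0.0135)^8 = $557,081.3351…
After $275,200.00 payment: $557,081.3351… − $275,200.00 = $281,881.3351…
Balance at month 14: $281,881.3351… × (1 + 0.0135)^6 = $305,498.3282…
Penalty: 14 × 2% × $500,413.00 = $140,115.64
Final settlement = outstanding balance + penalty = $305,498.3282… + $140,115.64 = $445,613.97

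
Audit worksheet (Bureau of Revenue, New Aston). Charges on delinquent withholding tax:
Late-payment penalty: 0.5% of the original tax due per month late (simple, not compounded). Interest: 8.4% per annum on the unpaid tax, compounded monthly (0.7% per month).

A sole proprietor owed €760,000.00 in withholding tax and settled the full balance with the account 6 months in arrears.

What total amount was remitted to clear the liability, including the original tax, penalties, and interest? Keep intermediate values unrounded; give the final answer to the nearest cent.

Late-payment penalty: 6 × 0.5% × €760,000.00 = €22,800.00
Interest: €760,000.00 × ((1 + 0.007)^6 − 1) = €760,000.00 × 0.0427419… = €32,483.8410…
Total = €760,000.00 + €22,800.0000 + €32,483.8410… = €815,283.84

€815,283.84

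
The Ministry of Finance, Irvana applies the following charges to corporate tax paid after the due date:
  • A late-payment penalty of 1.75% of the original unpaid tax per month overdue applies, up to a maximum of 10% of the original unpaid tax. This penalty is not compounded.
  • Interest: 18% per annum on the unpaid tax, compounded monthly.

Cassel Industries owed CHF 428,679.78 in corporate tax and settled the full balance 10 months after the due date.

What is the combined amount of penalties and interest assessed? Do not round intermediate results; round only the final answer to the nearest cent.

Penalty (uncapped): 10 × 1.75% × CHF 428,679.78 = CHF 75,018.96…; cap = 10% × CHF 428,679.78 = CHF 42,867.98… → penalty = CHF 42,867.98…
Interest (18%/yr ÷ 12 = 1.5%/month): CHF 428,679.78 × ((1 + 0.015)^10 − 1) = CHF 68,820.6056…
Penalties + interest = CHF 42,867.9780 + CHF 68,820.6056… = CHF 111,688.58

CHF 111,688.58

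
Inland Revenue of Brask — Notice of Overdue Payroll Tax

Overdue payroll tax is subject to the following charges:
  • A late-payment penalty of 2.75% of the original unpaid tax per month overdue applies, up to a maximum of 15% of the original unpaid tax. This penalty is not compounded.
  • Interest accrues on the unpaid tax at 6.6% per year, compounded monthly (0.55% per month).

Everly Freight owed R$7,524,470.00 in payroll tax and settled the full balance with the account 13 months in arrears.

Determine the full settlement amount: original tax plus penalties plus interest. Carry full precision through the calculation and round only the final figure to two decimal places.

R$9,209,257.10

Penalty (uncapped): 13 × 2.75% × R$7,524,470.00 = R$2,689,998.03…; cap = 15% × R$7,524,470.00 = R$1,128,670.50 → penalty = R$1,128,670.50
Interest: R$7,524,470.00 × ((1 + 0.0055)^13 − 1) = R$7,524,470.00 × 0.0739077… = R$556,116.6028…
Total = R$7,524,470.00 + R$1,128,670.5000 + R$556,116.6028… = R$9,209,257.10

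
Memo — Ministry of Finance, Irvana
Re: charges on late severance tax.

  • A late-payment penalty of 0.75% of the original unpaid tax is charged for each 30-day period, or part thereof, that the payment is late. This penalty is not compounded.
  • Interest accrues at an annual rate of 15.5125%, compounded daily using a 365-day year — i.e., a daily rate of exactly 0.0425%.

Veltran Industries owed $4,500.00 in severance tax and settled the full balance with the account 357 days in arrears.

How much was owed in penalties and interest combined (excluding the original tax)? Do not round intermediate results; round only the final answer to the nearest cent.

$1,142.11

Penalty periods: ⌈357/30⌉ = 12; penalty = 12 × 0.75% × $4,500.00 = $405.00
Interest: $4,500.00 × ((1 + 0.000425)^357 − 1) = $4,500.00 × 0.16380262… = $737.1118…
Penalties + interest = $405.0000 + $737.1118… = $1,142.11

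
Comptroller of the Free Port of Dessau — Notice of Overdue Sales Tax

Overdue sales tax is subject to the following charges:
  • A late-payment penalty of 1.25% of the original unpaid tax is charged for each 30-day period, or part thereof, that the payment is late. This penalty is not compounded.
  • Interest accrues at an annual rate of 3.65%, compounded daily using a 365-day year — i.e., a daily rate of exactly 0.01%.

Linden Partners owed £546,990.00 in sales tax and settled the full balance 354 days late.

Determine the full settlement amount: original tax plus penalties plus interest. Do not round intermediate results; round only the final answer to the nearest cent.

£648,747.76

Penalty periods: ⌈354/30⌉ = 12; penalty = 12 × 1.25% × £546,990.00 = £82,048.50
Interest: £546,990.00 × ((1 + 0.0001)^354 − 1) = £546,990.00 × 0.03603221… = £19,709.2563…
Total = £546,990.00 + £82,048.5000 + £19,709.2563… = £648,747.76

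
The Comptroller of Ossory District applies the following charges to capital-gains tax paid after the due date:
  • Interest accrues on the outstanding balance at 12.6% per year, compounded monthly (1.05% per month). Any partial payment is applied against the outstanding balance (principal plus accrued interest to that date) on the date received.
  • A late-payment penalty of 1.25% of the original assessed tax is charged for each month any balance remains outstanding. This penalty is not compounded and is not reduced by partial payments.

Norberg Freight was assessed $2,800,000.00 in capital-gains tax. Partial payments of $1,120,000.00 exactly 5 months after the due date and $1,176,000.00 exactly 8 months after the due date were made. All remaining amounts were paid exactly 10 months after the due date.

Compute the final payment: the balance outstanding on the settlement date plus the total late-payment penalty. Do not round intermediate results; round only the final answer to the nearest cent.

Balance at month 5: $2,800,000.0000 × (1 + 0.0105)^5 = $2,950,119.5840…
After $1,120,000.00 payment: $2,950,119.5840… − $1,120,000.00 = $1,830,119.5840…
Balance at month 8: $1,830,119.5840… × (1 + 0.0105)^3 = $1,888,375.7816…
After $1,176,000.00 payment: $1,888,375.7816… − $1,176,000.00 = $712,375.7816…
Balance at month 10: $712,375.7816… × (1 + 0.0105)^2 = $727,414.2124…
Penalty: 10 × 1.25% × $2,800,000.00 = $350,000.00
Final settlement = outstanding balance + penalty = $727,414.2124… + $350,000.00 = $1,077,414.21

$1,077,414.21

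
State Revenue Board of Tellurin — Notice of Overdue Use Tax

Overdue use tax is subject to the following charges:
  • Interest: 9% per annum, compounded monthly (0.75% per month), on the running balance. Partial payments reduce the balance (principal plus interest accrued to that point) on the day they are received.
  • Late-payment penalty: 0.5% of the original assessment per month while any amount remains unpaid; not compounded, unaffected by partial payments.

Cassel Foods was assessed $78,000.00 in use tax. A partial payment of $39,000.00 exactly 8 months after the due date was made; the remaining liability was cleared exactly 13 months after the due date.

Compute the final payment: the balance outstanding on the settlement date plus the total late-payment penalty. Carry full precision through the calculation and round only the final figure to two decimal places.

$50,542.21

Balance at month 8: $78,000.0000 × (1 + 0.0075)^8 = $82,804.7101…
After $39,000.00 payment: $82,804.7101… − $39,000.00 = $43,804.7101…
Balance at month 13: $43,804.7101… × (1 + 0.0075)^5 = $45,472.2124…
Penalty: 13 × 0.5% × $78,000.00 = $5,070.00
Final settlement = outstanding balance + penalty = $45,472.2124… + $5,070.00 = $50,542.21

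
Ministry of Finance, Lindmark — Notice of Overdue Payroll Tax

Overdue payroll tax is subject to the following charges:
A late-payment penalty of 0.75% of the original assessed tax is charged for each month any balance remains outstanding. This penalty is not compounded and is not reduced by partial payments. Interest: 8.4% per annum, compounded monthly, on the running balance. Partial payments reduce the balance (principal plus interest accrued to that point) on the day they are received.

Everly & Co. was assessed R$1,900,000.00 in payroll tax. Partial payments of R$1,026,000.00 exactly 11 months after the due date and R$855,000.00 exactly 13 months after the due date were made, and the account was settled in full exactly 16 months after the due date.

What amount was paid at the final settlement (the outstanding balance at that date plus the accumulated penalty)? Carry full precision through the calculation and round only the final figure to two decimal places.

Monthly rate = 8.4% ÷ 12 = 0.7%
Balance at month 11: R$1,900,000.0000 × (1 + 0.007)^11 = R$2,051,529.5508…
After R$1,026,000.00 payment: R$2,051,529.5508… − R$1,026,000.00 = R$1,025,529.5508…
Balance at month 13: R$1,025,529.5508… × (1 + 0.007)^2 = R$1,039,937.2154…
After R$855,000.00 payment: R$1,039,937.2154… − R$855,000.00 = R$184,937.2154…
Balance at month 16: R$184,937.2154… × (1 + 0.007)^3 = R$188,848.1462…
Penalty: 16 × 0.75% × R$1,900,000.00 = R$228,000.00
Final settlement = outstanding balance + penalty = R$188,848.1462… + R$228,000.00 = R$416,848.15

R$416,848.15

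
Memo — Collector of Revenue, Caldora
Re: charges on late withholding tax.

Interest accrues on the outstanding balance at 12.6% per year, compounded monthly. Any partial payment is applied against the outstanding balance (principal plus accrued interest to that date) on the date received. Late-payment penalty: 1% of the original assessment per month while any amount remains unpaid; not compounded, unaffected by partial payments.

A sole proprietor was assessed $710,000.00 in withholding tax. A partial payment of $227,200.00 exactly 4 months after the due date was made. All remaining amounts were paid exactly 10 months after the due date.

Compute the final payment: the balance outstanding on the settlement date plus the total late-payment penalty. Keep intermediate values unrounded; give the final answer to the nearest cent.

$617,278.32

Monthly rate = 12.6% ÷ 12 = 1.05%
Balance at month 4: $710,000.0000 × (1 + 0.0105)^4 = $740,292.9613…
After $227,200.00 payment: $740,292.9613… − $227,200.00 = $513,092.9613…
Balance at month 10: $513,092.9613… × (1 + 0.0105)^6 = $546,278.3187…
Penalty: 10 × 1% × $710,000.00 = $71,000.00
Final settlement = outstanding balance + penalty = $546,278.3187… + $71,000.00 = $617,278.32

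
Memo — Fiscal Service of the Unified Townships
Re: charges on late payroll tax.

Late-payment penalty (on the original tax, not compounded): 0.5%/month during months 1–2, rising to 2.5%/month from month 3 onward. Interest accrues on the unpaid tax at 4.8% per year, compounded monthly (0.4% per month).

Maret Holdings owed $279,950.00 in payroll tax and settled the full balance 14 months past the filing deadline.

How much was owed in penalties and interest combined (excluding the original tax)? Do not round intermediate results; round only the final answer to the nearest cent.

Penalty, months 1–2: 2 × 0.5% × $279,950.00 = $2,799.50
Penalty, months 3–14: 12 × 2.5% × $279,950.00 = $83,985.00
Interest: $279,950.00 × ((1 + 0.004)^14 − 1) = $279,950.00 × 0.0574796… = $16,091.4012…
Penalties + interest = $86,784.5000 + $16,091.4012… = $102,875.90

$102,875.90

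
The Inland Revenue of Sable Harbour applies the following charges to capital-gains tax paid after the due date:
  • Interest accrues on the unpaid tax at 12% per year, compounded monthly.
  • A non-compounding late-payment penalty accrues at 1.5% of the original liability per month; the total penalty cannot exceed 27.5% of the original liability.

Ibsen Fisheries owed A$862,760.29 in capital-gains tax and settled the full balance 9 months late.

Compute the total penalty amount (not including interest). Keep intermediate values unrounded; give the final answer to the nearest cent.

A$116,472.64

Penalty: 9 × 1.5% × A$862,760.29 = A$116,472.64… (below the 27.5% cap of A$237,259.08…)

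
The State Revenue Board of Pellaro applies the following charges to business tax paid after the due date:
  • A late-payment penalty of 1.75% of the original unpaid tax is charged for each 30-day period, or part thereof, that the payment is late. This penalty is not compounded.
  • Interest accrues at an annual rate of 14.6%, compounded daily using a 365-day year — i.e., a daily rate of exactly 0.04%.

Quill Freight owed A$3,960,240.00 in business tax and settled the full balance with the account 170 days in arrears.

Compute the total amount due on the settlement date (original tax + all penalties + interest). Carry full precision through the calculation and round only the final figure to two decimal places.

Penalty periods: ⌈170/30⌉ = 6; penalty = 6 × 1.75% × A$3,960,240.00 = A$415,825.20
Interest: A$3,960,240.00 × ((1 + 0.0004)^170 − 1) = A$3,960,240.00 × 0.07035076… = A$278,605.8759…
Total = A$3,960,240.00 + A$415,825.2000 + A$278,605.8759… = A$4,654,671.08

A$4,654,671.08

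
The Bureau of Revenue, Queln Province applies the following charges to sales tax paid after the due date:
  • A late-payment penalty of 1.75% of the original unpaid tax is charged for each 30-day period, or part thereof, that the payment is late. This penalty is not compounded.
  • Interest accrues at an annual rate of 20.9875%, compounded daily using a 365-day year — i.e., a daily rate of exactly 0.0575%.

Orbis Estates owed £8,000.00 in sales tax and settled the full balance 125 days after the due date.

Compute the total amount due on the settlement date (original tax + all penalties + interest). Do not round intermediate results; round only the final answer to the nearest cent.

£9,295.99

Penalty periods: ⌈125/30⌉ = 5; penalty = 5 × 1.75% × £8,000.00 = £700.00
Interest: £8,000.00 × ((1 + 0.000575)^125 − 1) = £8,000.00 × 0.07449883… = £595.9906…
Total = £8,000.00 + £700.0000 + £595.9906… = £9,295.99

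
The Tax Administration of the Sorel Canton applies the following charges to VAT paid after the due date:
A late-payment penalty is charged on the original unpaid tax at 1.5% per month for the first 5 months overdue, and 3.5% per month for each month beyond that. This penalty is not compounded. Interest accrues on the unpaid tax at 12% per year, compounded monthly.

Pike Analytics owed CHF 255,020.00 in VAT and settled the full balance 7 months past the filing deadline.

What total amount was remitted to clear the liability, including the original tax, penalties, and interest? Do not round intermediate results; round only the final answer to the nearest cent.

CHF 310,393.86

Penalty, months 1–5: 5 × 1.5% × CHF 255,020.00 = CHF 19,126.50
Penalty, months 6–7: 2 × 3.5% × CHF 255,020.00 = CHF 17,851.40
Interest (12%/yr ÷ 12 = 1%/month): CHF 255,020.00 × ((1 + 0.01)^7 − 1) = CHF 18,395.9575…
Total = CHF 255,020.00 + CHF 36,977.9000 + CHF 18,395.9575… = CHF 310,393.86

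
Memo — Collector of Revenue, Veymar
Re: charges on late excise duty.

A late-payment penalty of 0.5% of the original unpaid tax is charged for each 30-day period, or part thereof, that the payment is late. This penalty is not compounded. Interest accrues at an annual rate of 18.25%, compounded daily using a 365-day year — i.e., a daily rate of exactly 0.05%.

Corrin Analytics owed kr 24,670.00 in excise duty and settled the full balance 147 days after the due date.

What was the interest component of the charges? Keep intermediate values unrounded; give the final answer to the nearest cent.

kr 1,881.06

Interest: kr 24,670.00 × ((1 + 0.0005)^147 − 1) = kr 24,670.00 × 0.07624877… = kr 1,881.0571…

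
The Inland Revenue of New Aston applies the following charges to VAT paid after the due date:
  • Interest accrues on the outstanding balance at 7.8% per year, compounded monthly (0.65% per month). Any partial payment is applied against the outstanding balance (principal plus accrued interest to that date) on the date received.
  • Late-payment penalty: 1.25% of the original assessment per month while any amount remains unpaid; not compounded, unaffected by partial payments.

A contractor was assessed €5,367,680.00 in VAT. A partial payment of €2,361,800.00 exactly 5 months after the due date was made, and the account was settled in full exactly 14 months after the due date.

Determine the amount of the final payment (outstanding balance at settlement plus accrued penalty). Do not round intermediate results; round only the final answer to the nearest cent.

Balance at month 5: €5,367,680.0000 × (1 + 0.0065)^5 = €5,544,412.2338…
After €2,361,800.00 payment: €5,544,412.2338… − €2,361,800.00 = €3,182,612.2338…
Balance at month 14: €3,182,612.2338… × (1 + 0.0065)^9 = €3,373,709.9412…
Penalty: 14 × 1.25% × €5,367,680.00 = €939,344.00
Final settlement = outstanding balance + penalty = €3,373,709.9412… + €939,344.00 = €4,313,053.94

€4,313,053.94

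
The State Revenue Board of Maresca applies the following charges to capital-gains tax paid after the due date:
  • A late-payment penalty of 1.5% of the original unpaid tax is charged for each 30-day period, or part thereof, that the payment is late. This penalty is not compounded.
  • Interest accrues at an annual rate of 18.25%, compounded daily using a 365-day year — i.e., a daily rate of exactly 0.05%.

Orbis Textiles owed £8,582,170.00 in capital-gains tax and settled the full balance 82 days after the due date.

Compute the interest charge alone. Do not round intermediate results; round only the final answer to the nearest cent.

Interest: £8,582,170.00 × ((1 + 0.0005)^82 − 1) = £8,582,170.00 × 0.04184143… = £359,090.2668…

£359,090.27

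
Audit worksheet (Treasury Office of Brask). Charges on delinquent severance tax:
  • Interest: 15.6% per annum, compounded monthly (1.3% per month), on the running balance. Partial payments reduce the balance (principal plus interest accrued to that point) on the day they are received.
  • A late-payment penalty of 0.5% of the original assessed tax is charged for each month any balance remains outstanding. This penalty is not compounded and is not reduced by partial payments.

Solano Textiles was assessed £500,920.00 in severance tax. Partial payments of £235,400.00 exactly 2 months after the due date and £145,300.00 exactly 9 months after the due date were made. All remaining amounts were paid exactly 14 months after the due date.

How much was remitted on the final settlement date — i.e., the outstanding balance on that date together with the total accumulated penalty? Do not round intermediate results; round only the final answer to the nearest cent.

£205,412.28

Balance at month 2: £500,920.0000 × (1 + 0.013)^2 = £514,028.5755…
After £235,400.00 payment: £514,028.5755… − £235,400.00 = £278,628.5755…
Balance at month 9: £278,628.5755… × (1 + 0.013)^7 = £304,994.3345…
After £145,300.00 payment: £304,994.3345… − £145,300.00 = £159,694.3345…
Balance at month 14: £159,694.3345… × (1 + 0.013)^5 = £170,347.8810…
Penalty: 14 × 0.5% × £500,920.00 = £35,064.40
Final settlement = outstanding balance + penalty = £170,347.8810… + £35,064.40 = £205,412.28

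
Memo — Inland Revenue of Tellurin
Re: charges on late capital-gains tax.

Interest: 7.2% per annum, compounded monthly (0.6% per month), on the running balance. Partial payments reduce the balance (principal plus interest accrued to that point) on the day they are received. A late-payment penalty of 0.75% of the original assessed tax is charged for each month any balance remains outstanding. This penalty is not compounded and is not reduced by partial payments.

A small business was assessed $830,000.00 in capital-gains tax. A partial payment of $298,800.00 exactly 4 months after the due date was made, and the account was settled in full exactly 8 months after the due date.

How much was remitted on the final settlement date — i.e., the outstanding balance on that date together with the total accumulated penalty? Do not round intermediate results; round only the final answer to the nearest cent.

Balance at month 4: $830,000.0000 × (1 + 0.006)^4 = $850,099.9982…
After $298,800.00 payment: $850,099.9982… − $298,800.00 = $551,299.9982…
Balance at month 8: $551,299.9982… × (1 + 0.006)^4 = $564,650.7560…
Penalty: 8 × 0.75% × $830,000.00 = $49,800.00
Final settlement = outstanding balance + penalty = $564,650.7560… + $49,800.00 = $614,450.76

$614,450.76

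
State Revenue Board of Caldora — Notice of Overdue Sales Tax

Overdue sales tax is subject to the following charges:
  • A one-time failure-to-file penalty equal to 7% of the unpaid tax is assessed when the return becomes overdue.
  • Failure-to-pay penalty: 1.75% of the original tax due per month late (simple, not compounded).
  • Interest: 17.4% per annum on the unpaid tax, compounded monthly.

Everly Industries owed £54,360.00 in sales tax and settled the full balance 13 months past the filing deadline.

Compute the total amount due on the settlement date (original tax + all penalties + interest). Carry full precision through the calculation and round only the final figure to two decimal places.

£81,719.60

Failure-to-file penalty: 7% × £54,360.00 = £3,805.20
Failure-to-pay penalty = 1.75% × £54,360.00 × 13 mo = £12,366.90
Interest (17.4%/yr ÷ 12 = 1.45%/month): £54,360.00 × ((1 + 0.0145)^13 − 1) = £11,187.4975…
Total = £54,360.00 + £16,172.1000 + £11,187.4975… = £81,719.60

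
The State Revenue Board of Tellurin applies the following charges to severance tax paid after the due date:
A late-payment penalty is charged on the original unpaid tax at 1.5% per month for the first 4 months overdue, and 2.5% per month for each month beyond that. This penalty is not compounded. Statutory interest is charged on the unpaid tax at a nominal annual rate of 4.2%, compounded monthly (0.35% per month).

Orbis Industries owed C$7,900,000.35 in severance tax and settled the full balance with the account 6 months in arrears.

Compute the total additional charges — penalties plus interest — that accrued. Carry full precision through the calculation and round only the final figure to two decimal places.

C$1,036,358.46

Penalty, months 1–4: 4 × 1.5% × C$7,900,000.35 = C$474,000.02…
Penalty, months 5–6: 2 × 2.5% × C$7,900,000.35 = C$395,000.02…
Interest: C$7,900,000.35 × ((1 + 0.0035)^6 − 1) = C$7,900,000.35 × 0.0211846… = C$167,358.4245…
Penalties + interest = C$869,000.0385 + C$167,358.4245… = C$1,036,358.46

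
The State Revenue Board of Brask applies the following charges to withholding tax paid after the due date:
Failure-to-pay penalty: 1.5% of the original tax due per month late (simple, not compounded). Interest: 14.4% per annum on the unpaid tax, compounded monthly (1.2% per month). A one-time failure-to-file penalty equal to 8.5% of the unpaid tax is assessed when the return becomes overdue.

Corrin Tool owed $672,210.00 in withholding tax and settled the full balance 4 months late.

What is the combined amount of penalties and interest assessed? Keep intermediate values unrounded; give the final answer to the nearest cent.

$130,321.98

Failure-to-file penalty: 8.5% × $672,210.00 = $57,137.85
Failure-to-pay penalty: 4 × 1.5% × $672,210.00 = $40,332.60
Interest: $672,210.00 × ((1 + 0.012)^4 − 1) = $672,210.00 × 0.0488709… = $32,851.5297…
Penalties + interest = $97,470.4500 + $32,851.5297… = $130,321.98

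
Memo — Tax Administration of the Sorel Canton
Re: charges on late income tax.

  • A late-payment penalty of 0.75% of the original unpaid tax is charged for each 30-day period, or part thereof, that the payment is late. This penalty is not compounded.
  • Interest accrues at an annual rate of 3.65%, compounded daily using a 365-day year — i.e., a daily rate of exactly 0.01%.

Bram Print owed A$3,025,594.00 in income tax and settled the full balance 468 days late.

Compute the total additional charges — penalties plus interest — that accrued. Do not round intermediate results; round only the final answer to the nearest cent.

A$508,027.35

Penalty periods: ⌈468/30⌉ = 16; penalty = 16 × 0.75% × A$3,025,594.00 = A$363,071.28
Interest: A$3,025,594.00 × ((1 + 0.0001)^468 − 1) = A$3,025,594.00 × 0.04790995… = A$144,956.0684…
Penalties + interest = A$363,071.2800 + A$144,956.0684… = A$508,027.35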